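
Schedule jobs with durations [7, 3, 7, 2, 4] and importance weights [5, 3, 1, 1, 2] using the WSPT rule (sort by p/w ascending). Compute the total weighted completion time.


Compute p/w ratios and sort ascending (WSPT): [(3, 3), (7, 5), (2, 1), (4, 2), (7, 1)]
Compute weighted completion times:
  Job (p=3,w=3): C=3, w*C=3*3=9
  Job (p=7,w=5): C=10, w*C=5*10=50
  Job (p=2,w=1): C=12, w*C=1*12=12
  Job (p=4,w=2): C=16, w*C=2*16=32
  Job (p=7,w=1): C=23, w*C=1*23=23
Total weighted completion time = 126

126


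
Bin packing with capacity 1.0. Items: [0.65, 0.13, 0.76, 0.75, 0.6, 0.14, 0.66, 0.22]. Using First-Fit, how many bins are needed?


Place items sequentially using First-Fit:
  Item 0.65 -> new Bin 1
  Item 0.13 -> Bin 1 (now 0.78)
  Item 0.76 -> new Bin 2
  Item 0.75 -> new Bin 3
  Item 0.6 -> new Bin 4
  Item 0.14 -> Bin 1 (now 0.92)
  Item 0.66 -> new Bin 5
  Item 0.22 -> Bin 2 (now 0.98)
Total bins used = 5

5


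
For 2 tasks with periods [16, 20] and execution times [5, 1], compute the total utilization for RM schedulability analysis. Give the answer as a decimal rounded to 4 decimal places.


Compute individual utilizations (exact fractions):
  Task 1: C/T = 5/16 (approx. 0.3125)
  Task 2: C/T = 1/20 (approx. 0.05)
Total utilization U = 5/16 + 1/20 = 29/80
Rounded to 4 decimal places: U = 0.3625
RM (Liu & Layland) bound for 2 tasks = 0.828427; compare with U = 29/80 (approx. 0.362500)
U <= bound, so schedulable by RM sufficient condition.

0.3625


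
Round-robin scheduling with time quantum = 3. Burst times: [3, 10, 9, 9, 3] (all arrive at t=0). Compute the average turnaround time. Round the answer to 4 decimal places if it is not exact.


Time quantum = 3
Execution trace:
  J1 runs 3 units, time = 3
  J2 runs 3 units, time = 6
  J3 runs 3 units, time = 9
  J4 runs 3 units, time = 12
  J5 runs 3 units, time = 15
  J2 runs 3 units, time = 18
  J3 runs 3 units, time = 21
  J4 runs 3 units, time = 24
  J2 runs 3 units, time = 27
  J3 runs 3 units, time = 30
  J4 runs 3 units, time = 33
  J2 runs 1 units, time = 34
Finish times: [3, 34, 30, 33, 15]
Average turnaround = 115/5 = 23.0

23.0


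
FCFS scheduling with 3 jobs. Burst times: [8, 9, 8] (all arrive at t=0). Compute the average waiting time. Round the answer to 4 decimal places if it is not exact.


FCFS order (as given): [8, 9, 8]
Waiting times:
  Job 1: wait = 0
  Job 2: wait = 8
  Job 3: wait = 17
Sum of waiting times = 25
Average waiting time = 25/3 = 8.3333

8.3333


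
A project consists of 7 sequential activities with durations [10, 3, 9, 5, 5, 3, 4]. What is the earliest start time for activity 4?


Activity 4 starts after activities 1 through 3 complete.
Predecessor durations: [10, 3, 9]
ES = 10 + 3 + 9 = 22

22


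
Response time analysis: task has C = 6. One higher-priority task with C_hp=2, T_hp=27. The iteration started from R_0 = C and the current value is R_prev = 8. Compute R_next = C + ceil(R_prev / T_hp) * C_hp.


R_next = C + ceil(R_prev / T_hp) * C_hp
ceil(8 / 27) = ceil(0.2963) = 1
Interference = 1 * 2 = 2
R_next = 6 + 2 = 8
R_next = R_prev, so the iteration has converged (response time = 8).

8


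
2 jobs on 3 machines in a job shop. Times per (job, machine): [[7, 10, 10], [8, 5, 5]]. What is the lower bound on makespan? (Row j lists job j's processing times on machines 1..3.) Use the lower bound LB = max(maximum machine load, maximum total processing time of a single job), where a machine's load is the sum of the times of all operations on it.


Machine loads:
  Machine 1: 7 + 8 = 15
  Machine 2: 10 + 5 = 15
  Machine 3: 10 + 5 = 15
Max machine load = 15
Job totals:
  Job 1: 27
  Job 2: 18
Max job total = 27
Lower bound = max(15, 27) = 27

27


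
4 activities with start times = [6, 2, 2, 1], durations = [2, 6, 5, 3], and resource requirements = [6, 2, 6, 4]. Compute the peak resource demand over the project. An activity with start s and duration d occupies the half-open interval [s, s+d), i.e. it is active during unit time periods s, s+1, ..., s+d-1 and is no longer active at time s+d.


Each activity i is active on [start_i, start_i + duration_i).
Compute total resource usage per time slot:
  t=0: active resources = [], total = 0
  t=1: active resources = [4], total = 4
  t=2: active resources = [2, 6, 4], total = 12
  t=3: active resources = [2, 6, 4], total = 12
  t=4: active resources = [2, 6], total = 8
  t=5: active resources = [2, 6], total = 8
  t=6: active resources = [6, 2, 6], total = 14
  t=7: active resources = [6, 2], total = 8
Peak resource demand = 14

14


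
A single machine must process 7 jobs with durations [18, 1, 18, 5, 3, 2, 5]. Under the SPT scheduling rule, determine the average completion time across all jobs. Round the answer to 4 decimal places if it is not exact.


Sort jobs by processing time (SPT order): [1, 2, 3, 5, 5, 18, 18]
Compute completion times sequentially:
  Job 1: processing = 1, completes at 1
  Job 2: processing = 2, completes at 3
  Job 3: processing = 3, completes at 6
  Job 4: processing = 5, completes at 11
  Job 5: processing = 5, completes at 16
  Job 6: processing = 18, completes at 34
  Job 7: processing = 18, completes at 52
Sum of completion times = 123
Average completion time = 123/7 = 17.5714

17.5714


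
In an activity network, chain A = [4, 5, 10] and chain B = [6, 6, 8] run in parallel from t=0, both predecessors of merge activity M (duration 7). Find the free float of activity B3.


ES(B3) = sum of predecessors on chain B = 12
EF(B3) = ES + duration = 12 + 8 = 20
Successor of B3 is M. ES(M) = max(sum(A), sum(B)) = max(19, 20) = 20
Free float = ES(successor) - EF(current) = 20 - 20 = 0

0


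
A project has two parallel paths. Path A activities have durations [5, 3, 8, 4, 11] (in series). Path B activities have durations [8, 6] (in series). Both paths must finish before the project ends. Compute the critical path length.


Path A total = 5 + 3 + 8 + 4 + 11 = 31
Path B total = 8 + 6 = 14
Critical path = longest path = max(31, 14) = 31

31


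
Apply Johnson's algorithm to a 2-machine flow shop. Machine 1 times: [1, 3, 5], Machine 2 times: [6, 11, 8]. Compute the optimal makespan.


Apply Johnson's rule:
  Group 1 (a <= b): [(1, 1, 6), (2, 3, 11), (3, 5, 8)]
  Group 2 (a > b): []
Optimal job order: [1, 2, 3]
Schedule:
  Job 1: M1 done at 1, M2 done at 7
  Job 2: M1 done at 4, M2 done at 18
  Job 3: M1 done at 9, M2 done at 26
Makespan = 26

26


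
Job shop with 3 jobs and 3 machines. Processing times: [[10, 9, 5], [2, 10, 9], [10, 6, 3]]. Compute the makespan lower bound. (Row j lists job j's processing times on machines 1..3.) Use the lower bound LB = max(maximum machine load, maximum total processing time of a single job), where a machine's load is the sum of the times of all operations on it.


Machine loads:
  Machine 1: 10 + 2 + 10 = 22
  Machine 2: 9 + 10 + 6 = 25
  Machine 3: 5 + 9 + 3 = 17
Max machine load = 25
Job totals:
  Job 1: 24
  Job 2: 21
  Job 3: 19
Max job total = 24
Lower bound = max(25, 24) = 25

25


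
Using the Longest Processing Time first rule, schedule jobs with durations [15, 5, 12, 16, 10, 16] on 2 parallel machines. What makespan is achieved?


Sort jobs in decreasing order (LPT): [16, 16, 15, 12, 10, 5]
Assign each job to the least loaded machine:
  Machine 1: jobs [16, 15, 5], load = 36
  Machine 2: jobs [16, 12, 10], load = 38
Makespan = max load = 38

38


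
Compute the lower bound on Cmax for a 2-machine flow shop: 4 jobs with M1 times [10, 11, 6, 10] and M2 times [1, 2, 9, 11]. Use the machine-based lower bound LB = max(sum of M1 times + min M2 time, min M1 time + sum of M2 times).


LB1 = sum(M1 times) + min(M2 times) = 37 + 1 = 38
LB2 = min(M1 times) + sum(M2 times) = 6 + 23 = 29
Lower bound = max(LB1, LB2) = max(38, 29) = 38

38


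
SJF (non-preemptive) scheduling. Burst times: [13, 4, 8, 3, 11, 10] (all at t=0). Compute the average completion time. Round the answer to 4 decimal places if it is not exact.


SJF order (ascending): [3, 4, 8, 10, 11, 13]
Completion times:
  Job 1: burst=3, C=3
  Job 2: burst=4, C=7
  Job 3: burst=8, C=15
  Job 4: burst=10, C=25
  Job 5: burst=11, C=36
  Job 6: burst=13, C=49
Average completion = 135/6 = 22.5

22.5


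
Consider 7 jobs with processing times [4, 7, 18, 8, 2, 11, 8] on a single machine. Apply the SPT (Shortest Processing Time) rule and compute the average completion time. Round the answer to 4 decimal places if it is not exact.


Sort jobs by processing time (SPT order): [2, 4, 7, 8, 8, 11, 18]
Compute completion times sequentially:
  Job 1: processing = 2, completes at 2
  Job 2: processing = 4, completes at 6
  Job 3: processing = 7, completes at 13
  Job 4: processing = 8, completes at 21
  Job 5: processing = 8, completes at 29
  Job 6: processing = 11, completes at 40
  Job 7: processing = 18, completes at 58
Sum of completion times = 169
Average completion time = 169/7 = 24.1429

24.1429


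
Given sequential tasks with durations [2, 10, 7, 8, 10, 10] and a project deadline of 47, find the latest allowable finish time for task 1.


LF(activity 1) = deadline - sum of successor durations
Successors: activities 2 through 6 with durations [10, 7, 8, 10, 10]
Sum of successor durations = 45
LF = 47 - 45 = 2

2


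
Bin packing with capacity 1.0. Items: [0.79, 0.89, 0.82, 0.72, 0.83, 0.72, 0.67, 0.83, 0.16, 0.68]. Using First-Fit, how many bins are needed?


Place items sequentially using First-Fit:
  Item 0.79 -> new Bin 1
  Item 0.89 -> new Bin 2
  Item 0.82 -> new Bin 3
  Item 0.72 -> new Bin 4
  Item 0.83 -> new Bin 5
  Item 0.72 -> new Bin 6
  Item 0.67 -> new Bin 7
  Item 0.83 -> new Bin 8
  Item 0.16 -> Bin 1 (now 0.95)
  Item 0.68 -> new Bin 9
Total bins used = 9

9


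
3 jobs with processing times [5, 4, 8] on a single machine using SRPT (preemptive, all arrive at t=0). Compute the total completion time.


Since all jobs arrive at t=0, SRPT equals SPT ordering.
SPT order: [4, 5, 8]
Completion times:
  Job 1: p=4, C=4
  Job 2: p=5, C=9
  Job 3: p=8, C=17
Total completion time = 4 + 9 + 17 = 30

30


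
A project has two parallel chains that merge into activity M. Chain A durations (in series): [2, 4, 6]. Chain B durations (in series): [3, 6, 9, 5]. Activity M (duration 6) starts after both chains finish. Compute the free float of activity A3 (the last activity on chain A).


ES(A3) = sum of predecessors on chain A = 6
EF(A3) = ES + duration = 6 + 6 = 12
Successor of A3 is M. ES(M) = max(sum(A), sum(B)) = max(12, 23) = 23
Free float = ES(successor) - EF(current) = 23 - 12 = 11

11


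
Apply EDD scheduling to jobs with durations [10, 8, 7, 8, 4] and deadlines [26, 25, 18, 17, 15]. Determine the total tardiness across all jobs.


Sort by due date (EDD order): [(4, 15), (8, 17), (7, 18), (8, 25), (10, 26)]
Compute completion times and tardiness:
  Job 1: p=4, d=15, C=4, tardiness=max(0,4-15)=0
  Job 2: p=8, d=17, C=12, tardiness=max(0,12-17)=0
  Job 3: p=7, d=18, C=19, tardiness=max(0,19-18)=1
  Job 4: p=8, d=25, C=27, tardiness=max(0,27-25)=2
  Job 5: p=10, d=26, C=37, tardiness=max(0,37-26)=11
Total tardiness = 14

14


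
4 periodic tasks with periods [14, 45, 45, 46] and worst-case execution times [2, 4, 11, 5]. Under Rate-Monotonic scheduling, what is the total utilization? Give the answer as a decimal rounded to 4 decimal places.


Compute individual utilizations (exact fractions):
  Task 1: C/T = 2/14 = 1/7 (approx. 0.1429)
  Task 2: C/T = 4/45 (approx. 0.0889)
  Task 3: C/T = 11/45 (approx. 0.2444)
  Task 4: C/T = 5/46 (approx. 0.1087)
Total utilization U = 1/7 + 4/45 + 11/45 + 5/46 = 565/966
Rounded to 4 decimal places: U = 0.5849
RM (Liu & Layland) bound for 4 tasks = 0.756828; compare with U = 565/966 (approx. 0.584886)
U <= bound, so schedulable by RM sufficient condition.

0.5849


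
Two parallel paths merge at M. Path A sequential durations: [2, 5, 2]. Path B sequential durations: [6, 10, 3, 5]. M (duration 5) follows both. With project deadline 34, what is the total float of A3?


Forward pass: ES(A3) = sum of predecessors on chain A = 7
EF = ES + duration = 7 + 2 = 9
Backward pass: LF(M) = deadline = 34; LS(M) = 34 - 5 = 29
LF(A3) = LS(M) - sum(successors on chain A) = 29 - 0 = 29
LS = LF - duration = 29 - 2 = 27
Total float = LS - ES = 27 - 7 = 20

20


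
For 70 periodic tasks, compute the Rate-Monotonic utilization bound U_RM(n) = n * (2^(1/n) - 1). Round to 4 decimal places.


Compute 2^(1/70) = 1.0099512906
Subtract 1: 1.0099512906 - 1 = 0.0099512906
Multiply by n: 70 * 0.0099512906 = 0.6965903420
Round to 4 dp: 0.6966

0.6966


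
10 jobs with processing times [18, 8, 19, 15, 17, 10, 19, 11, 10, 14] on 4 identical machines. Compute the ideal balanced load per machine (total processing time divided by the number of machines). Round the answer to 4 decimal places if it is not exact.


Total processing time = 18 + 8 + 19 + 15 + 17 + 10 + 19 + 11 + 10 + 14 = 141
Number of machines = 4
Ideal balanced load = 141 / 4 = 35.25

35.25


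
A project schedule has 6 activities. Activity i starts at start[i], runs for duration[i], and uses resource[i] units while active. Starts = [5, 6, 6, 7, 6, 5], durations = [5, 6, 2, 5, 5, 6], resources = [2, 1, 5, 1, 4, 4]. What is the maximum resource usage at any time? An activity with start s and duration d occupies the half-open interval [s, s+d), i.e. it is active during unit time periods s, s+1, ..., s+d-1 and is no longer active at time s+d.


Each activity i is active on [start_i, start_i + duration_i).
Compute total resource usage per time slot:
  t=0: active resources = [], total = 0
  t=1: active resources = [], total = 0
  t=2: active resources = [], total = 0
  t=3: active resources = [], total = 0
  t=4: active resources = [], total = 0
  t=5: active resources = [2, 4], total = 6
  t=6: active resources = [2, 1, 5, 4, 4], total = 16
  t=7: active resources = [2, 1, 5, 1, 4, 4], total = 17
  t=8: active resources = [2, 1, 1, 4, 4], total = 12
  t=9: active resources = [2, 1, 1, 4, 4], total = 12
  t=10: active resources = [1, 1, 4, 4], total = 10
  t=11: active resources = [1, 1], total = 2
Peak resource demand = 17

17


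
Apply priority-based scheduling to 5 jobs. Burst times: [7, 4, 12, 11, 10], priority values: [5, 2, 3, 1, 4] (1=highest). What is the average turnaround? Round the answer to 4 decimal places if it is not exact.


Sort by priority (ascending = highest first):
Order: [(1, 11), (2, 4), (3, 12), (4, 10), (5, 7)]
Completion times:
  Priority 1, burst=11, C=11
  Priority 2, burst=4, C=15
  Priority 3, burst=12, C=27
  Priority 4, burst=10, C=37
  Priority 5, burst=7, C=44
Average turnaround = 134/5 = 26.8

26.8


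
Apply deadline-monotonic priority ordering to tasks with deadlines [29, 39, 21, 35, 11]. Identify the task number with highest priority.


Sort tasks by relative deadline (ascending):
  Task 5: deadline = 11
  Task 3: deadline = 21
  Task 1: deadline = 29
  Task 4: deadline = 35
  Task 2: deadline = 39
Priority order (highest first): [5, 3, 1, 4, 2]
Highest priority task = 5

5


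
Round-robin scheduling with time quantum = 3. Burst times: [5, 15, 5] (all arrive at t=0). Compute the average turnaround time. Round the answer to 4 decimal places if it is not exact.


Time quantum = 3
Execution trace:
  J1 runs 3 units, time = 3
  J2 runs 3 units, time = 6
  J3 runs 3 units, time = 9
  J1 runs 2 units, time = 11
  J2 runs 3 units, time = 14
  J3 runs 2 units, time = 16
  J2 runs 3 units, time = 19
  J2 runs 3 units, time = 22
  J2 runs 3 units, time = 25
Finish times: [11, 25, 16]
Average turnaround = 52/3 = 17.3333

17.3333


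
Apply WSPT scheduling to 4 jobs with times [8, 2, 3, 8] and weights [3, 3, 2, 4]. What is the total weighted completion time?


Compute p/w ratios and sort ascending (WSPT): [(2, 3), (3, 2), (8, 4), (8, 3)]
Compute weighted completion times:
  Job (p=2,w=3): C=2, w*C=3*2=6
  Job (p=3,w=2): C=5, w*C=2*5=10
  Job (p=8,w=4): C=13, w*C=4*13=52
  Job (p=8,w=3): C=21, w*C=3*21=63
Total weighted completion time = 131

131


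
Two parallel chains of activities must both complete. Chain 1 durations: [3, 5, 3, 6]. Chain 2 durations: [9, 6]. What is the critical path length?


Path A total = 3 + 5 + 3 + 6 = 17
Path B total = 9 + 6 = 15
Critical path = longest path = max(17, 15) = 17

17


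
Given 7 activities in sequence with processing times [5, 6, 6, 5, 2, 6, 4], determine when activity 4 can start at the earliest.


Activity 4 starts after activities 1 through 3 complete.
Predecessor durations: [5, 6, 6]
ES = 5 + 6 + 6 = 17

17


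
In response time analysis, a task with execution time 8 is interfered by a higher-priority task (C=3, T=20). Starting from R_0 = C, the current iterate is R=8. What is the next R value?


R_next = C + ceil(R_prev / T_hp) * C_hp
ceil(8 / 20) = ceil(0.4) = 1
Interference = 1 * 3 = 3
R_next = 8 + 3 = 11

11


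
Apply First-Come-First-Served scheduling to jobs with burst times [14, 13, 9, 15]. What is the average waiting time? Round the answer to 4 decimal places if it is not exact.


FCFS order (as given): [14, 13, 9, 15]
Waiting times:
  Job 1: wait = 0
  Job 2: wait = 14
  Job 3: wait = 27
  Job 4: wait = 36
Sum of waiting times = 77
Average waiting time = 77/4 = 19.25

19.25


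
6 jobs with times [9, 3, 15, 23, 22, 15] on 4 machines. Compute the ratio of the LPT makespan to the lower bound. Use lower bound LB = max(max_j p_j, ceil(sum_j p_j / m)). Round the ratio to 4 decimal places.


LPT order: [23, 22, 15, 15, 9, 3]
Machine loads after assignment: [23, 22, 24, 18]
LPT makespan = 24
Lower bound = max(max_job, ceil(total/4)) = max(23, 22) = 23
Ratio = 24 / 23 = 1.0435

1.0435


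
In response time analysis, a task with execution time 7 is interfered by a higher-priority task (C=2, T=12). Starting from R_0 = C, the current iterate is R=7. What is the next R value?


R_next = C + ceil(R_prev / T_hp) * C_hp
ceil(7 / 12) = ceil(0.5833) = 1
Interference = 1 * 2 = 2
R_next = 7 + 2 = 9

9


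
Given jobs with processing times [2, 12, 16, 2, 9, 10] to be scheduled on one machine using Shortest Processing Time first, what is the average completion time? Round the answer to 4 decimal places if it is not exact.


Sort jobs by processing time (SPT order): [2, 2, 9, 10, 12, 16]
Compute completion times sequentially:
  Job 1: processing = 2, completes at 2
  Job 2: processing = 2, completes at 4
  Job 3: processing = 9, completes at 13
  Job 4: processing = 10, completes at 23
  Job 5: processing = 12, completes at 35
  Job 6: processing = 16, completes at 51
Sum of completion times = 128
Average completion time = 128/6 = 21.3333

21.3333


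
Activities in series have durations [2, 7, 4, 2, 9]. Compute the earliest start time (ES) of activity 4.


Activity 4 starts after activities 1 through 3 complete.
Predecessor durations: [2, 7, 4]
ES = 2 + 7 + 4 = 13

13


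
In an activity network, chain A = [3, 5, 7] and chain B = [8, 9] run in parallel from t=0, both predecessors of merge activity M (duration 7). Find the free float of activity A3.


ES(A3) = sum of predecessors on chain A = 8
EF(A3) = ES + duration = 8 + 7 = 15
Successor of A3 is M. ES(M) = max(sum(A), sum(B)) = max(15, 17) = 17
Free float = ES(successor) - EF(current) = 17 - 15 = 2

2


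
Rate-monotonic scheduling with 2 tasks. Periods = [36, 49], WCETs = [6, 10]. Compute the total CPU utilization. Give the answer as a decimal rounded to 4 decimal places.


Compute individual utilizations (exact fractions):
  Task 1: C/T = 6/36 = 1/6 (approx. 0.1667)
  Task 2: C/T = 10/49 (approx. 0.2041)
Total utilization U = 1/6 + 10/49 = 109/294
Rounded to 4 decimal places: U = 0.3707
RM (Liu & Layland) bound for 2 tasks = 0.828427; compare with U = 109/294 (approx. 0.370748)
U <= bound, so schedulable by RM sufficient condition.

0.3707


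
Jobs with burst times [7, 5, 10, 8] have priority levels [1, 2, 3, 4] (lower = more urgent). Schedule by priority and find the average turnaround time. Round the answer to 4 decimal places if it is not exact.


Sort by priority (ascending = highest first):
Order: [(1, 7), (2, 5), (3, 10), (4, 8)]
Completion times:
  Priority 1, burst=7, C=7
  Priority 2, burst=5, C=12
  Priority 3, burst=10, C=22
  Priority 4, burst=8, C=30
Average turnaround = 71/4 = 17.75

17.75


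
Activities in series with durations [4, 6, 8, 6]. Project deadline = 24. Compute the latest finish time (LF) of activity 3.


LF(activity 3) = deadline - sum of successor durations
Successors: activities 4 through 4 with durations [6]
Sum of successor durations = 6
LF = 24 - 6 = 18

18


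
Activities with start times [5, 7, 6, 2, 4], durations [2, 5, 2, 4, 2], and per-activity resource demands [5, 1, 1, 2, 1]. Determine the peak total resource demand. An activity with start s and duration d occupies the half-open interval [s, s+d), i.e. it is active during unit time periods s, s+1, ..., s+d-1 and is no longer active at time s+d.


Each activity i is active on [start_i, start_i + duration_i).
Compute total resource usage per time slot:
  t=0: active resources = [], total = 0
  t=1: active resources = [], total = 0
  t=2: active resources = [2], total = 2
  t=3: active resources = [2], total = 2
  t=4: active resources = [2, 1], total = 3
  t=5: active resources = [5, 2, 1], total = 8
  t=6: active resources = [5, 1], total = 6
  t=7: active resources = [1, 1], total = 2
  t=8: active resources = [1], total = 1
  t=9: active resources = [1], total = 1
  t=10: active resources = [1], total = 1
  t=11: active resources = [1], total = 1
Peak resource demand = 8

8


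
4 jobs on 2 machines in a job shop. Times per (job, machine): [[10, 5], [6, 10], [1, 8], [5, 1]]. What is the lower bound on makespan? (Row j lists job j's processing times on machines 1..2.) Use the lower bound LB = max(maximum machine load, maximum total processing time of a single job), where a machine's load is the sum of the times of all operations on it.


Machine loads:
  Machine 1: 10 + 6 + 1 + 5 = 22
  Machine 2: 5 + 10 + 8 + 1 = 24
Max machine load = 24
Job totals:
  Job 1: 15
  Job 2: 16
  Job 3: 9
  Job 4: 6
Max job total = 16
Lower bound = max(24, 16) = 24

24


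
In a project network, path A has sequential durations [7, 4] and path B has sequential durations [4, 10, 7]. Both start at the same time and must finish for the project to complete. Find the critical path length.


Path A total = 7 + 4 = 11
Path B total = 4 + 10 + 7 = 21
Critical path = longest path = max(11, 21) = 21

21


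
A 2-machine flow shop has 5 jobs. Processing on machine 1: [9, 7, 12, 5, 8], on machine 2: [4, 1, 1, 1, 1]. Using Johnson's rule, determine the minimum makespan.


Apply Johnson's rule:
  Group 1 (a <= b): []
  Group 2 (a > b): [(1, 9, 4), (2, 7, 1), (3, 12, 1), (4, 5, 1), (5, 8, 1)]
Optimal job order: [1, 2, 3, 4, 5]
Schedule:
  Job 1: M1 done at 9, M2 done at 13
  Job 2: M1 done at 16, M2 done at 17
  Job 3: M1 done at 28, M2 done at 29
  Job 4: M1 done at 33, M2 done at 34
  Job 5: M1 done at 41, M2 done at 42
Makespan = 42

42


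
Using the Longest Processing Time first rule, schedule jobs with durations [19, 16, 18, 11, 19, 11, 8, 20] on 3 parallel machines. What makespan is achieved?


Sort jobs in decreasing order (LPT): [20, 19, 19, 18, 16, 11, 11, 8]
Assign each job to the least loaded machine:
  Machine 1: jobs [20, 11, 11], load = 42
  Machine 2: jobs [19, 18], load = 37
  Machine 3: jobs [19, 16, 8], load = 43
Makespan = max load = 43

43


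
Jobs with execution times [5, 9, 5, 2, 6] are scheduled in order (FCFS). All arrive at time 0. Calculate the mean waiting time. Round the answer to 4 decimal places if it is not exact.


FCFS order (as given): [5, 9, 5, 2, 6]
Waiting times:
  Job 1: wait = 0
  Job 2: wait = 5
  Job 3: wait = 14
  Job 4: wait = 19
  Job 5: wait = 21
Sum of waiting times = 59
Average waiting time = 59/5 = 11.8

11.8


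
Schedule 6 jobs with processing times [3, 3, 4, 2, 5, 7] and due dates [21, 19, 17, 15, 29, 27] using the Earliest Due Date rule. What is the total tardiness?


Sort by due date (EDD order): [(2, 15), (4, 17), (3, 19), (3, 21), (7, 27), (5, 29)]
Compute completion times and tardiness:
  Job 1: p=2, d=15, C=2, tardiness=max(0,2-15)=0
  Job 2: p=4, d=17, C=6, tardiness=max(0,6-17)=0
  Job 3: p=3, d=19, C=9, tardiness=max(0,9-19)=0
  Job 4: p=3, d=21, C=12, tardiness=max(0,12-21)=0
  Job 5: p=7, d=27, C=19, tardiness=max(0,19-27)=0
  Job 6: p=5, d=29, C=24, tardiness=max(0,24-29)=0
Total tardiness = 0

0


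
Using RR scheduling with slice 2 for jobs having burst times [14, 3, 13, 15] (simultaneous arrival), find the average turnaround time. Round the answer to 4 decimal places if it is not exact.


Time quantum = 2
Execution trace:
  J1 runs 2 units, time = 2
  J2 runs 2 units, time = 4
  J3 runs 2 units, time = 6
  J4 runs 2 units, time = 8
  J1 runs 2 units, time = 10
  J2 runs 1 units, time = 11
  J3 runs 2 units, time = 13
  J4 runs 2 units, time = 15
  J1 runs 2 units, time = 17
  J3 runs 2 units, time = 19
  J4 runs 2 units, time = 21
  J1 runs 2 units, time = 23
  J3 runs 2 units, time = 25
  J4 runs 2 units, time = 27
  J1 runs 2 units, time = 29
  J3 runs 2 units, time = 31
  J4 runs 2 units, time = 33
  J1 runs 2 units, time = 35
  J3 runs 2 units, time = 37
  J4 runs 2 units, time = 39
  J1 runs 2 units, time = 41
  J3 runs 1 units, time = 42
  J4 runs 2 units, time = 44
  J4 runs 1 units, time = 45
Finish times: [41, 11, 42, 45]
Average turnaround = 139/4 = 34.75

34.75


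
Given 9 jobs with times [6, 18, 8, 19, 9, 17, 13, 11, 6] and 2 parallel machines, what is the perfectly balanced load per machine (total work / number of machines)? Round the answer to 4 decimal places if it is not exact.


Total processing time = 6 + 18 + 8 + 19 + 9 + 17 + 13 + 11 + 6 = 107
Number of machines = 2
Ideal balanced load = 107 / 2 = 53.5

53.5


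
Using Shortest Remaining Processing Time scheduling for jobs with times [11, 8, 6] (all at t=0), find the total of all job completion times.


Since all jobs arrive at t=0, SRPT equals SPT ordering.
SPT order: [6, 8, 11]
Completion times:
  Job 1: p=6, C=6
  Job 2: p=8, C=14
  Job 3: p=11, C=25
Total completion time = 6 + 14 + 25 = 45

45


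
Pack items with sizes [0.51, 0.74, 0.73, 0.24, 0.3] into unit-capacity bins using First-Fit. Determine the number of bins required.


Place items sequentially using First-Fit:
  Item 0.51 -> new Bin 1
  Item 0.74 -> new Bin 2
  Item 0.73 -> new Bin 3
  Item 0.24 -> Bin 1 (now 0.75)
  Item 0.3 -> new Bin 4
Total bins used = 4

4


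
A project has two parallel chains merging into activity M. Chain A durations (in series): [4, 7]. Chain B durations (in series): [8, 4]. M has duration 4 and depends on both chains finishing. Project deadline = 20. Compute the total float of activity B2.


Forward pass: ES(B2) = sum of predecessors on chain B = 8
EF = ES + duration = 8 + 4 = 12
Backward pass: LF(M) = deadline = 20; LS(M) = 20 - 4 = 16
LF(B2) = LS(M) - sum(successors on chain B) = 16 - 0 = 16
LS = LF - duration = 16 - 4 = 12
Total float = LS - ES = 12 - 8 = 4

4


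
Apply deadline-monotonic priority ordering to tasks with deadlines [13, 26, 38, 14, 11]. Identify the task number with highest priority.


Sort tasks by relative deadline (ascending):
  Task 5: deadline = 11
  Task 1: deadline = 13
  Task 4: deadline = 14
  Task 2: deadline = 26
  Task 3: deadline = 38
Priority order (highest first): [5, 1, 4, 2, 3]
Highest priority task = 5

5


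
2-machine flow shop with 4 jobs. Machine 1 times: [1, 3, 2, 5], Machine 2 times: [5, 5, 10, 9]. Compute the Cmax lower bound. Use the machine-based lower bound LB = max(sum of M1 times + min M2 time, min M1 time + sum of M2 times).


LB1 = sum(M1 times) + min(M2 times) = 11 + 5 = 16
LB2 = min(M1 times) + sum(M2 times) = 1 + 29 = 30
Lower bound = max(LB1, LB2) = max(16, 30) = 30

30


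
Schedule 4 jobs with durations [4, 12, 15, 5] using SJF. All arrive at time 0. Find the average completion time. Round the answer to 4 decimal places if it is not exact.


SJF order (ascending): [4, 5, 12, 15]
Completion times:
  Job 1: burst=4, C=4
  Job 2: burst=5, C=9
  Job 3: burst=12, C=21
  Job 4: burst=15, C=36
Average completion = 70/4 = 17.5

17.5


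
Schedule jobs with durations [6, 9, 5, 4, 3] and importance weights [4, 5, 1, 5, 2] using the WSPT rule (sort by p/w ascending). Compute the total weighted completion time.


Compute p/w ratios and sort ascending (WSPT): [(4, 5), (6, 4), (3, 2), (9, 5), (5, 1)]
Compute weighted completion times:
  Job (p=4,w=5): C=4, w*C=5*4=20
  Job (p=6,w=4): C=10, w*C=4*10=40
  Job (p=3,w=2): C=13, w*C=2*13=26
  Job (p=9,w=5): C=22, w*C=5*22=110
  Job (p=5,w=1): C=27, w*C=1*27=27
Total weighted completion time = 223

223


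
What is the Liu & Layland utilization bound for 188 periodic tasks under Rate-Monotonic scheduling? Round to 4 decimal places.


Compute 2^(1/188) = 1.0036937583
Subtract 1: 1.0036937583 - 1 = 0.0036937583
Multiply by n: 188 * 0.0036937583 = 0.6944265604
Round to 4 dp: 0.6944

0.6944


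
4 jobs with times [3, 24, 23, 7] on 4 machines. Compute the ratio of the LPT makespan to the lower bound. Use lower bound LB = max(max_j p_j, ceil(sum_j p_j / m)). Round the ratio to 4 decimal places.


LPT order: [24, 23, 7, 3]
Machine loads after assignment: [24, 23, 7, 3]
LPT makespan = 24
Lower bound = max(max_job, ceil(total/4)) = max(24, 15) = 24
Ratio = 24 / 24 = 1.0

1.0


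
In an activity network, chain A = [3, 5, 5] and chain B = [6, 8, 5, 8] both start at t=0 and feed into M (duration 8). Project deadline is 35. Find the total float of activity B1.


Forward pass: ES(B1) = sum of predecessors on chain B = 0
EF = ES + duration = 0 + 6 = 6
Backward pass: LF(M) = deadline = 35; LS(M) = 35 - 8 = 27
LF(B1) = LS(M) - sum(successors on chain B) = 27 - 21 = 6
LS = LF - duration = 6 - 6 = 0
Total float = LS - ES = 0 - 0 = 0

0


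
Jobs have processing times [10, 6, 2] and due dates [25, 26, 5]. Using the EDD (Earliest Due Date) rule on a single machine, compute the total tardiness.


Sort by due date (EDD order): [(2, 5), (10, 25), (6, 26)]
Compute completion times and tardiness:
  Job 1: p=2, d=5, C=2, tardiness=max(0,2-5)=0
  Job 2: p=10, d=25, C=12, tardiness=max(0,12-25)=0
  Job 3: p=6, d=26, C=18, tardiness=max(0,18-26)=0
Total tardiness = 0

0


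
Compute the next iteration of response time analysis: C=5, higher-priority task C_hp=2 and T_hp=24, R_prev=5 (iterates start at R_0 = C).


R_next = C + ceil(R_prev / T_hp) * C_hp
ceil(5 / 24) = ceil(0.2083) = 1
Interference = 1 * 2 = 2
R_next = 5 + 2 = 7

7


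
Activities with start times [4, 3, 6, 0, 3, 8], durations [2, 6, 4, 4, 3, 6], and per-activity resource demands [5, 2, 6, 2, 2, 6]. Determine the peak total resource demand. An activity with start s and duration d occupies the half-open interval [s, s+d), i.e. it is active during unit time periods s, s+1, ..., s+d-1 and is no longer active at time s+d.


Each activity i is active on [start_i, start_i + duration_i).
Compute total resource usage per time slot:
  t=0: active resources = [2], total = 2
  t=1: active resources = [2], total = 2
  t=2: active resources = [2], total = 2
  t=3: active resources = [2, 2, 2], total = 6
  t=4: active resources = [5, 2, 2], total = 9
  t=5: active resources = [5, 2, 2], total = 9
  t=6: active resources = [2, 6], total = 8
  t=7: active resources = [2, 6], total = 8
  t=8: active resources = [2, 6, 6], total = 14
  t=9: active resources = [6, 6], total = 12
  t=10: active resources = [6], total = 6
  t=11: active resources = [6], total = 6
  t=12: active resources = [6], total = 6
  t=13: active resources = [6], total = 6
Peak resource demand = 14

14


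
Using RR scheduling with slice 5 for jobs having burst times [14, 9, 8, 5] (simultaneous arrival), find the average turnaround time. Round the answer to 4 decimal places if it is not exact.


Time quantum = 5
Execution trace:
  J1 runs 5 units, time = 5
  J2 runs 5 units, time = 10
  J3 runs 5 units, time = 15
  J4 runs 5 units, time = 20
  J1 runs 5 units, time = 25
  J2 runs 4 units, time = 29
  J3 runs 3 units, time = 32
  J1 runs 4 units, time = 36
Finish times: [36, 29, 32, 20]
Average turnaround = 117/4 = 29.25

29.25


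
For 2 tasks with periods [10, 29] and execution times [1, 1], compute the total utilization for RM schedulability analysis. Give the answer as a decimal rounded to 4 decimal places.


Compute individual utilizations (exact fractions):
  Task 1: C/T = 1/10 (approx. 0.1)
  Task 2: C/T = 1/29 (approx. 0.0345)
Total utilization U = 1/10 + 1/29 = 39/290
Rounded to 4 decimal places: U = 0.1345
RM (Liu & Layland) bound for 2 tasks = 0.828427; compare with U = 39/290 (approx. 0.134483)
U <= bound, so schedulable by RM sufficient condition.

0.1345


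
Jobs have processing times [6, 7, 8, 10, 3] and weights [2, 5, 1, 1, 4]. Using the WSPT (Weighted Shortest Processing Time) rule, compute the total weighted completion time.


Compute p/w ratios and sort ascending (WSPT): [(3, 4), (7, 5), (6, 2), (8, 1), (10, 1)]
Compute weighted completion times:
  Job (p=3,w=4): C=3, w*C=4*3=12
  Job (p=7,w=5): C=10, w*C=5*10=50
  Job (p=6,w=2): C=16, w*C=2*16=32
  Job (p=8,w=1): C=24, w*C=1*24=24
  Job (p=10,w=1): C=34, w*C=1*34=34
Total weighted completion time = 152

152


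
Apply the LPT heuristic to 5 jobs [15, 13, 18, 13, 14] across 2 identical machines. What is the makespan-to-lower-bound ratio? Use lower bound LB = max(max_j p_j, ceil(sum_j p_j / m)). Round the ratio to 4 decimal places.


LPT order: [18, 15, 14, 13, 13]
Machine loads after assignment: [31, 42]
LPT makespan = 42
Lower bound = max(max_job, ceil(total/2)) = max(18, 37) = 37
Ratio = 42 / 37 = 1.1351

1.1351


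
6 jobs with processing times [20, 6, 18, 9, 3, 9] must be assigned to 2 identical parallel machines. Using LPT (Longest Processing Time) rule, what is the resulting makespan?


Sort jobs in decreasing order (LPT): [20, 18, 9, 9, 6, 3]
Assign each job to the least loaded machine:
  Machine 1: jobs [20, 9, 3], load = 32
  Machine 2: jobs [18, 9, 6], load = 33
Makespan = max load = 33

33


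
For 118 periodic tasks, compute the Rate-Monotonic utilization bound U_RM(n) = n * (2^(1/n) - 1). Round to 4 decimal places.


Compute 2^(1/118) = 1.0058914152
Subtract 1: 1.0058914152 - 1 = 0.0058914152
Multiply by n: 118 * 0.0058914152 = 0.6951869936
Round to 4 dp: 0.6952

0.6952


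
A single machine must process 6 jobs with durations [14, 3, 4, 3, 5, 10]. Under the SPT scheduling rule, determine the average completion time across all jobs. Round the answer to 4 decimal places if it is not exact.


Sort jobs by processing time (SPT order): [3, 3, 4, 5, 10, 14]
Compute completion times sequentially:
  Job 1: processing = 3, completes at 3
  Job 2: processing = 3, completes at 6
  Job 3: processing = 4, completes at 10
  Job 4: processing = 5, completes at 15
  Job 5: processing = 10, completes at 25
  Job 6: processing = 14, completes at 39
Sum of completion times = 98
Average completion time = 98/6 = 16.3333

16.3333


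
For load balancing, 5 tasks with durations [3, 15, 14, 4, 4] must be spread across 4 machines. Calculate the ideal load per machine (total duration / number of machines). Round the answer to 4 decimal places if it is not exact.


Total processing time = 3 + 15 + 14 + 4 + 4 = 40
Number of machines = 4
Ideal balanced load = 40 / 4 = 10.0

10.0


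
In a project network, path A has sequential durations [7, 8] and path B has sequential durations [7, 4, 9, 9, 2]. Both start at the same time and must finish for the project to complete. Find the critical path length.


Path A total = 7 + 8 = 15
Path B total = 7 + 4 + 9 + 9 + 2 = 31
Critical path = longest path = max(15, 31) = 31

31


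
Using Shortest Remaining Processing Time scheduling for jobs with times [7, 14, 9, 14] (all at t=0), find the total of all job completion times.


Since all jobs arrive at t=0, SRPT equals SPT ordering.
SPT order: [7, 9, 14, 14]
Completion times:
  Job 1: p=7, C=7
  Job 2: p=9, C=16
  Job 3: p=14, C=30
  Job 4: p=14, C=44
Total completion time = 7 + 16 + 30 + 44 = 97

97


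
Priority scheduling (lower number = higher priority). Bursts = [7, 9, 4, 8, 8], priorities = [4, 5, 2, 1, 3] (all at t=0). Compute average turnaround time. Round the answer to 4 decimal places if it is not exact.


Sort by priority (ascending = highest first):
Order: [(1, 8), (2, 4), (3, 8), (4, 7), (5, 9)]
Completion times:
  Priority 1, burst=8, C=8
  Priority 2, burst=4, C=12
  Priority 3, burst=8, C=20
  Priority 4, burst=7, C=27
  Priority 5, burst=9, C=36
Average turnaround = 103/5 = 20.6

20.6


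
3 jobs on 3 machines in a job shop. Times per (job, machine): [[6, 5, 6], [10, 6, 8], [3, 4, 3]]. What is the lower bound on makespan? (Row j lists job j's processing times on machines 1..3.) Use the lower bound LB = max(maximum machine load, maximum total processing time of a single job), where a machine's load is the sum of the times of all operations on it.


Machine loads:
  Machine 1: 6 + 10 + 3 = 19
  Machine 2: 5 + 6 + 4 = 15
  Machine 3: 6 + 8 + 3 = 17
Max machine load = 19
Job totals:
  Job 1: 17
  Job 2: 24
  Job 3: 10
Max job total = 24
Lower bound = max(19, 24) = 24

24


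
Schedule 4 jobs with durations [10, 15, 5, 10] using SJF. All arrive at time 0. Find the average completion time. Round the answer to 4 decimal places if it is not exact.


SJF order (ascending): [5, 10, 10, 15]
Completion times:
  Job 1: burst=5, C=5
  Job 2: burst=10, C=15
  Job 3: burst=10, C=25
  Job 4: burst=15, C=40
Average completion = 85/4 = 21.25

21.25


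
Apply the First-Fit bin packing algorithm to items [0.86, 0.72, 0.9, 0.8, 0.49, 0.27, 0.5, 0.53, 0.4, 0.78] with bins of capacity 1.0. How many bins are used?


Place items sequentially using First-Fit:
  Item 0.86 -> new Bin 1
  Item 0.72 -> new Bin 2
  Item 0.9 -> new Bin 3
  Item 0.8 -> new Bin 4
  Item 0.49 -> new Bin 5
  Item 0.27 -> Bin 2 (now 0.99)
  Item 0.5 -> Bin 5 (now 0.99)
  Item 0.53 -> new Bin 6
  Item 0.4 -> Bin 6 (now 0.93)
  Item 0.78 -> new Bin 7
Total bins used = 7

7


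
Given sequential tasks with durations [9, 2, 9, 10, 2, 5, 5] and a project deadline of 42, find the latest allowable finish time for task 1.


LF(activity 1) = deadline - sum of successor durations
Successors: activities 2 through 7 with durations [2, 9, 10, 2, 5, 5]
Sum of successor durations = 33
LF = 42 - 33 = 9

9


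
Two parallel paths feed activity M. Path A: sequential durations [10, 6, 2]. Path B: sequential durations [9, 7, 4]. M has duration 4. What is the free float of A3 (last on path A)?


ES(A3) = sum of predecessors on chain A = 16
EF(A3) = ES + duration = 16 + 2 = 18
Successor of A3 is M. ES(M) = max(sum(A), sum(B)) = max(18, 20) = 20
Free float = ES(successor) - EF(current) = 20 - 18 = 2

2


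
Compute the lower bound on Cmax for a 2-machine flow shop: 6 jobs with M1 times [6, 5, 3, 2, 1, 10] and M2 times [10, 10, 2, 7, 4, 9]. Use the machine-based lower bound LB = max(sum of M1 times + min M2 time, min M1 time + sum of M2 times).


LB1 = sum(M1 times) + min(M2 times) = 27 + 2 = 29
LB2 = min(M1 times) + sum(M2 times) = 1 + 42 = 43
Lower bound = max(LB1, LB2) = max(29, 43) = 43

43


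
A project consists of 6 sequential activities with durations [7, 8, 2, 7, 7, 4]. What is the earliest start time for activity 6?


Activity 6 starts after activities 1 through 5 complete.
Predecessor durations: [7, 8, 2, 7, 7]
ES = 7 + 8 + 2 + 7 + 7 = 31

31


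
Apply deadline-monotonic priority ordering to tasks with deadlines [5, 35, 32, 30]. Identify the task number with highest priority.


Sort tasks by relative deadline (ascending):
  Task 1: deadline = 5
  Task 4: deadline = 30
  Task 3: deadline = 32
  Task 2: deadline = 35
Priority order (highest first): [1, 4, 3, 2]
Highest priority task = 1

1


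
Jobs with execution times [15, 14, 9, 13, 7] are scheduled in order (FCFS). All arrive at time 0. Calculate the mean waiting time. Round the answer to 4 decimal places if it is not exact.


FCFS order (as given): [15, 14, 9, 13, 7]
Waiting times:
  Job 1: wait = 0
  Job 2: wait = 15
  Job 3: wait = 29
  Job 4: wait = 38
  Job 5: wait = 51
Sum of waiting times = 133
Average waiting time = 133/5 = 26.6

26.6
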